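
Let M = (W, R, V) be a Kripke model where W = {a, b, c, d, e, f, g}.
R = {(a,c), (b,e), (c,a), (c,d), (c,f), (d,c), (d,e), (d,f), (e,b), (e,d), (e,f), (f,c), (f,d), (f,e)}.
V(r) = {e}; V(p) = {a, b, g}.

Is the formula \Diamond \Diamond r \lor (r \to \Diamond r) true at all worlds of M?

Yes

Let φ = \Diamond \Diamond r \lor (r \to \Diamond r). Evaluate φ at each world:
  a (successors {c}): φ is true.
  b (successors {e}): φ is true.
  c (successors {a, d, f}): φ is true.
  d (successors {c, e, f}): φ is true.
  e (successors {b, d, f}): φ is true.
  f (successors {c, d, e}): φ is true.
  g (successors ∅): φ is true.
For instance, at a:
  At a: \Diamond \Diamond r is false, r \to \Diamond r is true, so \Diamond \Diamond r \lor (r \to \Diamond r) is true.
    At a: \Diamond \Diamond r requires \Diamond r at some successor in {c}.
      At c: \Diamond r is false.
    So \Diamond \Diamond r is false at a.
    At a: r is false, \Diamond r is false, so r \to \Diamond r is true.
      At a: \Diamond r requires r at some successor in {c}.
        At c: r is false.
      So \Diamond r is false at a.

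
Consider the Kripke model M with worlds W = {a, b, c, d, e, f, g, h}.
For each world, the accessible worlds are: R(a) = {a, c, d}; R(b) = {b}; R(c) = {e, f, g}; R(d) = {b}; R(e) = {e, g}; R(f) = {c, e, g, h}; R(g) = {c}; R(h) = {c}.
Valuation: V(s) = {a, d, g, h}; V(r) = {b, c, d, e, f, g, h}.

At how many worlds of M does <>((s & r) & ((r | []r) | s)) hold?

Let φ = <>((s & r) & ((r | []r) | s)). Evaluate φ at each world:
  a (successors {a, c, d}): φ is true.
  b (successors {b}): φ is false.
  c (successors {e, f, g}): φ is true.
  d (successors {b}): φ is false.
  e (successors {e, g}): φ is true.
  f (successors {c, e, g, h}): φ is true.
  g (successors {c}): φ is false.
  h (successors {c}): φ is false.
For instance, at h:
  At h: <>((s & r) & ((r | []r) | s)) requires (s & r) & ((r | []r) | s) at some successor in {c}.
    At c: (s & r) & ((r | []r) | s) is false.
  So <>((s & r) & ((r | []r) | s)) is false at h.
Satisfying worlds: {a, c, e, f}

4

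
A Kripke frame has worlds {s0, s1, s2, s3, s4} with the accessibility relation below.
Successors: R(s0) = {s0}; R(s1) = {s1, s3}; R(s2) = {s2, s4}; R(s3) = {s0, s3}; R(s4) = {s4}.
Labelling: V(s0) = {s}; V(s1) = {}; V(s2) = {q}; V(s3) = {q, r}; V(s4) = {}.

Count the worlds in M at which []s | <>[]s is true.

2

Let φ = []s | <>[]s. Evaluate φ at each world:
  s0 (successors {s0}): φ is true.
  s1 (successors {s1, s3}): φ is false.
  s2 (successors {s2, s4}): φ is false.
  s3 (successors {s0, s3}): φ is true.
  s4 (successors {s4}): φ is false.
For instance, at s0:
  At s0: []s is true, <>[]s is true, so []s | <>[]s is true.
    At s0: []s requires s at every successor {s0}.
      At s0: s is true.
    So []s is true at s0.
    At s0: <>[]s requires []s at some successor in {s0}.
      []s holds at s0, so <>[]s is true at s0.
Satisfying worlds: {s0, s3}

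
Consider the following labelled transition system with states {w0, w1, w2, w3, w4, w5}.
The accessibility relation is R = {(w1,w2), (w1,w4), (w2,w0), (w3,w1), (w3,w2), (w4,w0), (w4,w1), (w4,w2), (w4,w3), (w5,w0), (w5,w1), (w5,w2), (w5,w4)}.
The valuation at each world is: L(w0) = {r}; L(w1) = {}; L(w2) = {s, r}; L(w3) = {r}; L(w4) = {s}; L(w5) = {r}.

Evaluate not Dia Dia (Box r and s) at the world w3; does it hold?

No

At w3: Dia Dia (Box r and s) is true, so not Dia Dia (Box r and s) is false.
  At w3: Dia Dia (Box r and s) requires Dia (Box r and s) at some successor in {w1, w2}.
    Dia (Box r and s) holds at w1, so Dia Dia (Box r and s) is true at w3.
      At w1: Dia (Box r and s) requires Box r and s at some successor in {w2, w4}.
        Box r and s holds at w2, so Dia (Box r and s) is true at w1.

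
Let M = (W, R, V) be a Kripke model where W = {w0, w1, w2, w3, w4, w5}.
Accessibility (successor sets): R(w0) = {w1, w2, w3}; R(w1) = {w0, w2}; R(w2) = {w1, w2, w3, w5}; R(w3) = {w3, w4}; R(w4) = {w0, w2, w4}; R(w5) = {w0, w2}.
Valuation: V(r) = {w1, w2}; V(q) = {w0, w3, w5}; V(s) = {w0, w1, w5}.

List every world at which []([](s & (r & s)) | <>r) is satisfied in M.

Let φ = []([](s & (r & s)) | <>r). Evaluate φ at each world:
  w0 (successors {w1, w2, w3}): φ is false.
  w1 (successors {w0, w2}): φ is true.
  w2 (successors {w1, w2, w3, w5}): φ is false.
  w3 (successors {w3, w4}): φ is false.
  w4 (successors {w0, w2, w4}): φ is true.
  w5 (successors {w0, w2}): φ is true.
For instance, at w4:
  At w4: []([](s & (r & s)) | <>r) requires [](s & (r & s)) | <>r at every successor {w0, w2, w4}.
      At w0: [](s & (r & s)) is false, <>r is true, so [](s & (r & s)) | <>r is true.
      At w2: [](s & (r & s)) is false, <>r is true, so [](s & (r & s)) | <>r is true.
      At w4: [](s & (r & s)) is false, <>r is true, so [](s & (r & s)) | <>r is true.
  So []([](s & (r & s)) | <>r) is true at w4.
Satisfying worlds: {w1, w4, w5}

w1, w4, w5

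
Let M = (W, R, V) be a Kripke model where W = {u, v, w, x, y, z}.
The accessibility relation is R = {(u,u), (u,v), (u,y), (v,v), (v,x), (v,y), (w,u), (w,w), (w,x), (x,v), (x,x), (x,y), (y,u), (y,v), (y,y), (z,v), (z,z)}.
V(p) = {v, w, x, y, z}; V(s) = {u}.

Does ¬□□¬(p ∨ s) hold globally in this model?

Recall that □ψ holds at a world iff ψ holds at every accessible world, and ◇ψ holds iff ψ holds at some accessible world.
Let φ = ¬□□¬(p ∨ s). Evaluate φ at each world:
  u (successors {u, v, y}): φ is true.
  v (successors {v, x, y}): φ is true.
  w (successors {u, w, x}): φ is true.
  x (successors {v, x, y}): φ is true.
  y (successors {u, v, y}): φ is true.
  z (successors {v, z}): φ is true.
For instance, at z:
  At z: □□¬(p ∨ s) is false, so ¬□□¬(p ∨ s) is true.
    At z: □□¬(p ∨ s) requires □¬(p ∨ s) at every successor {v, z}.
      □¬(p ∨ s) fails at v, so □□¬(p ∨ s) is false at z.

Yes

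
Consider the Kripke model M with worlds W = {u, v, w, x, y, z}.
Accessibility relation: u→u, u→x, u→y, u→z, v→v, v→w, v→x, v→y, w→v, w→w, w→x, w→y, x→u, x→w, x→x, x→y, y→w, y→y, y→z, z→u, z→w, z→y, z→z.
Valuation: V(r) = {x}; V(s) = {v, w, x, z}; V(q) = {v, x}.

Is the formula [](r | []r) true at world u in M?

No

At u: [](r | []r) requires r | []r at every successor {u, x, y, z}.
  r | []r fails at u, so [](r | []r) is false at u.
    At u: r is false, []r is false, so r | []r is false.
      At u: []r requires r at every successor {u, x, y, z}.
        r fails at u, so []r is false at u.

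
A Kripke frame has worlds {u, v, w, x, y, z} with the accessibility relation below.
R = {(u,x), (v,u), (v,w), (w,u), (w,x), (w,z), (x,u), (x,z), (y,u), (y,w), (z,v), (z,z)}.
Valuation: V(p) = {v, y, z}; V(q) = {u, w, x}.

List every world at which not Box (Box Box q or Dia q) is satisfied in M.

w, x, z

Let φ = not Box (Box Box q or Dia q). Evaluate φ at each world:
  u (successors {x}): φ is false.
  v (successors {u, w}): φ is false.
  w (successors {u, x, z}): φ is true.
  x (successors {u, z}): φ is true.
  y (successors {u, w}): φ is false.
  z (successors {v, z}): φ is true.
For instance, at y:
  At y: Box (Box Box q or Dia q) is true, so not Box (Box Box q or Dia q) is false.
    At y: Box (Box Box q or Dia q) requires Box Box q or Dia q at every successor {u, w}.
      At u: Box Box q or Dia q is true.
      At w: Box Box q or Dia q is true.
    So Box (Box Box q or Dia q) is true at y.
Satisfying worlds: {w, x, z}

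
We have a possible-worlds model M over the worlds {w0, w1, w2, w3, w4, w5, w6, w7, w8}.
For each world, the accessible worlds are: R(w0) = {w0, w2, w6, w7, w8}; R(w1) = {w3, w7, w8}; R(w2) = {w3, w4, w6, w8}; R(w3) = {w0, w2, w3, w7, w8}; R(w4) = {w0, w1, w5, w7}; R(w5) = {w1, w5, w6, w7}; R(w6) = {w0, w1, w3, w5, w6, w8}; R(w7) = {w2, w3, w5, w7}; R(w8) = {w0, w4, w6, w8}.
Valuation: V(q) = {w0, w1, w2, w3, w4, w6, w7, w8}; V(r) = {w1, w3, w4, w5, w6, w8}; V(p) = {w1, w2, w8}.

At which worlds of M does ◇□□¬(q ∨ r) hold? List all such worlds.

none

Let φ = ◇□□¬(q ∨ r). Evaluate φ at each world:
  w0 (successors {w0, w2, w6, w7, w8}): φ is false.
  w1 (successors {w3, w7, w8}): φ is false.
  w2 (successors {w3, w4, w6, w8}): φ is false.
  w3 (successors {w0, w2, w3, w7, w8}): φ is false.
  w4 (successors {w0, w1, w5, w7}): φ is false.
  w5 (successors {w1, w5, w6, w7}): φ is false.
  w6 (successors {w0, w1, w3, w5, w6, w8}): φ is false.
  w7 (successors {w2, w3, w5, w7}): φ is false.
  w8 (successors {w0, w4, w6, w8}): φ is false.
For instance, at w0:
  At w0: ◇□□¬(q ∨ r) requires □□¬(q ∨ r) at some successor in {w0, w2, w6, w7, w8}.
    At w0: □□¬(q ∨ r) is false.
    At w2: □□¬(q ∨ r) is false.
    At w6: □□¬(q ∨ r) is false.
    At w7: □□¬(q ∨ r) is false.
    At w8: □□¬(q ∨ r) is false.
  So ◇□□¬(q ∨ r) is false at w0.
Satisfying worlds: none.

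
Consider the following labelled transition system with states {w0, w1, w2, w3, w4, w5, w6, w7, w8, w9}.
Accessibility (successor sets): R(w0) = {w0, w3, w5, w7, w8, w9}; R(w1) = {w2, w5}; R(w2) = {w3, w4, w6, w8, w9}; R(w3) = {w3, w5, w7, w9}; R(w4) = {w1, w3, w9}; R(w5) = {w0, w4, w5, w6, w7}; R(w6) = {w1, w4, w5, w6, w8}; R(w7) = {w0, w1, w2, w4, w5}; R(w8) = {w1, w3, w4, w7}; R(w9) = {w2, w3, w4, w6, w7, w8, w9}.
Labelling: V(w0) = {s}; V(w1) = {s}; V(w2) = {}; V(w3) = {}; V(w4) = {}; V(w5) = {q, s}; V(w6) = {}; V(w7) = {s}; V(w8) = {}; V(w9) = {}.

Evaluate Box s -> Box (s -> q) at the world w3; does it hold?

Yes

Recall that Box ψ holds at a world iff ψ holds at every accessible world, and Dia ψ holds iff ψ holds at some accessible world.
At w3: Box s is false, Box (s -> q) is false, so Box s -> Box (s -> q) is true.
  At w3: Box s requires s at every successor {w3, w5, w7, w9}.
    s fails at w3, so Box s is false at w3.
  At w3: Box (s -> q) requires s -> q at every successor {w3, w5, w7, w9}.
    s -> q fails at w7, so Box (s -> q) is false at w3.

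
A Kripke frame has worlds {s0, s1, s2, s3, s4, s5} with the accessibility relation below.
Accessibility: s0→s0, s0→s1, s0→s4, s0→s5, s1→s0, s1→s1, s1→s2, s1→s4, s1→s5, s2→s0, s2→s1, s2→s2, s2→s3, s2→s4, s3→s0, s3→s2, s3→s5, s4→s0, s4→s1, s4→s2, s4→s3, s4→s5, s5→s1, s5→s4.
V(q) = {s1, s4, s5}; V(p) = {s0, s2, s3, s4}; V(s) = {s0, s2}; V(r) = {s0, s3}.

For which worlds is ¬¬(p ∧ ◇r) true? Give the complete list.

Recall that ◇ψ holds at a world iff ψ holds at some accessible world.
Let φ = ¬¬(p ∧ ◇r). Evaluate φ at each world:
  s0 (successors {s0, s1, s4, s5}): φ is true.
  s1 (successors {s0, s1, s2, s4, s5}): φ is false.
  s2 (successors {s0, s1, s2, s3, s4}): φ is true.
  s3 (successors {s0, s2, s5}): φ is true.
  s4 (successors {s0, s1, s2, s3, s5}): φ is true.
  s5 (successors {s1, s4}): φ is false.
For instance, at s1:
  At s1: ¬(p ∧ ◇r) is true, so ¬¬(p ∧ ◇r) is false.
    At s1: p ∧ ◇r is false, so ¬(p ∧ ◇r) is true.
      At s1: p is false, ◇r is true, so p ∧ ◇r is false.
Satisfying worlds: {s0, s2, s3, s4}

s0, s2, s3, s4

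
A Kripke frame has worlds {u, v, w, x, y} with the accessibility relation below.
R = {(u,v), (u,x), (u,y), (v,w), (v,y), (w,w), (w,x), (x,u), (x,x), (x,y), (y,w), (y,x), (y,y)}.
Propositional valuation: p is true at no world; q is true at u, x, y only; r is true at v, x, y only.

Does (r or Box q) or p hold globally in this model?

No

Let φ = (r or Box q) or p. Evaluate φ at each world:
  u (successors {v, x, y}): φ is false.
  v (successors {w, y}): φ is true.
  w (successors {w, x}): φ is false.
  x (successors {u, x, y}): φ is true.
  y (successors {w, x, y}): φ is true.
Detail at u (counterexample):
  At u: r or Box q is false, p is false, so (r or Box q) or p is false.
    At u: r is false, Box q is false, so r or Box q is false.
      At u: Box q requires q at every successor {v, x, y}.
        q fails at v, so Box q is false at u.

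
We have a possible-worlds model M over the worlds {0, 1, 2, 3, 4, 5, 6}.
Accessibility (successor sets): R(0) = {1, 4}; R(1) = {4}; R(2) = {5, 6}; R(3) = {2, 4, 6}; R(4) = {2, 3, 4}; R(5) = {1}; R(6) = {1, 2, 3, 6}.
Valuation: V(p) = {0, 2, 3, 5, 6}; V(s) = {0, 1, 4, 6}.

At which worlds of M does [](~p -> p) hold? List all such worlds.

Let φ = [](~p -> p). Evaluate φ at each world:
  0 (successors {1, 4}): φ is false.
  1 (successors {4}): φ is false.
  2 (successors {5, 6}): φ is true.
  3 (successors {2, 4, 6}): φ is false.
  4 (successors {2, 3, 4}): φ is false.
  5 (successors {1}): φ is false.
  6 (successors {1, 2, 3, 6}): φ is false.
For instance, at 1:
  At 1: [](~p -> p) requires ~p -> p at every successor {4}.
    ~p -> p fails at 4, so [](~p -> p) is false at 1.
Satisfying worlds: {2}

2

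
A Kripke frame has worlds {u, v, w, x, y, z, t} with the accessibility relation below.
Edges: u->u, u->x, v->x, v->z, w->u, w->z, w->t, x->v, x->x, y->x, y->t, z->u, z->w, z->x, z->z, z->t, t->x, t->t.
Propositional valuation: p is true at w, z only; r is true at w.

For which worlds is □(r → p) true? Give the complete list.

Let φ = □(r → p). Evaluate φ at each world:
  u (successors {u, x}): φ is true.
  v (successors {x, z}): φ is true.
  w (successors {u, z, t}): φ is true.
  x (successors {v, x}): φ is true.
  y (successors {x, t}): φ is true.
  z (successors {u, w, x, z, t}): φ is true.
  t (successors {x, t}): φ is true.
For instance, at y:
  At y: □(r → p) requires r → p at every successor {x, t}.
    At x: r → p is true.
    At t: r → p is true.
  So □(r → p) is true at y.
Satisfying worlds: {u, v, w, x, y, z, t}

u, v, w, x, y, z, t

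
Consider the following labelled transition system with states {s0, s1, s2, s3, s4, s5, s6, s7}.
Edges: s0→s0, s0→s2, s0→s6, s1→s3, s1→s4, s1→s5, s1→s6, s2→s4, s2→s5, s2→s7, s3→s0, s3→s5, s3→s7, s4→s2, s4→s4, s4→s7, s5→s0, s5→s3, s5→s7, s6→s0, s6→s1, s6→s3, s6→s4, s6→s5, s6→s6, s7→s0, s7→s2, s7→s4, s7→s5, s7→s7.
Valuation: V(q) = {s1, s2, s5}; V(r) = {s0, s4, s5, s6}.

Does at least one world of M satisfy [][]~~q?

No

Let φ = [][]~~q. Evaluate φ at each world:
  s0 (successors {s0, s2, s6}): φ is false.
  s1 (successors {s3, s4, s5, s6}): φ is false.
  s2 (successors {s4, s5, s7}): φ is false.
  s3 (successors {s0, s5, s7}): φ is false.
  s4 (successors {s2, s4, s7}): φ is false.
  s5 (successors {s0, s3, s7}): φ is false.
  s6 (successors {s0, s1, s3, s4, s5, s6}): φ is false.
  s7 (successors {s0, s2, s4, s5, s7}): φ is false.
For instance, at s5:
  At s5: [][]~~q requires []~~q at every successor {s0, s3, s7}.
    []~~q fails at s0, so [][]~~q is false at s5.
      At s0: []~~q requires ~~q at every successor {s0, s2, s6}.
        ~~q fails at s0, so []~~q is false at s0.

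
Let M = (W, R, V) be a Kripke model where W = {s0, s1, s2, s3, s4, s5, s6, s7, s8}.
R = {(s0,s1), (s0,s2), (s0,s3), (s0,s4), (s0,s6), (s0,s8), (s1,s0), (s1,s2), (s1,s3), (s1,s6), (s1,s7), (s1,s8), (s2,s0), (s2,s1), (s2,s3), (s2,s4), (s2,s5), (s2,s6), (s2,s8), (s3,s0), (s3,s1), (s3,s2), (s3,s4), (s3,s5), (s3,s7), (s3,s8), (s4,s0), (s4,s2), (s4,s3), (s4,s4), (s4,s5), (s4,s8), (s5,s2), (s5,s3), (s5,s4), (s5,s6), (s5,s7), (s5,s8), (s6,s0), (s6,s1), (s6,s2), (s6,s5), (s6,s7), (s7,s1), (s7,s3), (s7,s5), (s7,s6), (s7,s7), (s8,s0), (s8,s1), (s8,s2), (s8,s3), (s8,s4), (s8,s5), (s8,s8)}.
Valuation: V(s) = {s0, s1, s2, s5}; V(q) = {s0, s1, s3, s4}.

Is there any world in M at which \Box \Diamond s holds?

Recall that \Box ψ holds at a world iff ψ holds at every accessible world, and \Diamond ψ holds iff ψ holds at some accessible world.
Let φ = \Box \Diamond s. Evaluate φ at each world:
  s0 (successors {s1, s2, s3, s4, s6, s8}): φ is true.
  s1 (successors {s0, s2, s3, s6, s7, s8}): φ is true.
  s2 (successors {s0, s1, s3, s4, s5, s6, s8}): φ is true.
  s3 (successors {s0, s1, s2, s4, s5, s7, s8}): φ is true.
  s4 (successors {s0, s2, s3, s4, s5, s8}): φ is true.
  s5 (successors {s2, s3, s4, s6, s7, s8}): φ is true.
  s6 (successors {s0, s1, s2, s5, s7}): φ is true.
  s7 (successors {s1, s3, s5, s6, s7}): φ is true.
  s8 (successors {s0, s1, s2, s3, s4, s5, s8}): φ is true.
Detail at s0 (witness):
  At s0: \Box \Diamond s requires \Diamond s at every successor {s1, s2, s3, s4, s6, s8}.
    At s1: \Diamond s is true.
    At s2: \Diamond s is true.
    At s3: \Diamond s is true.
    At s4: \Diamond s is true.
    At s6: \Diamond s is true.
    At s8: \Diamond s is true.
  So \Box \Diamond s is true at s0.

Yes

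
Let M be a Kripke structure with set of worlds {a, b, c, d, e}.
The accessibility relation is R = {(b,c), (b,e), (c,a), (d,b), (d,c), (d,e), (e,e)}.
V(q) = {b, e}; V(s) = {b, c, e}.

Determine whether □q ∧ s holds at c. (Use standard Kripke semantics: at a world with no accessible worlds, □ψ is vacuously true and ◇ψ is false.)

Recall that □ψ holds at a world iff ψ holds at every accessible world, and ◇ψ holds iff ψ holds at some accessible world.
At c: □q is false, s is true, so □q ∧ s is false.
  At c: □q requires q at every successor {a}.
    q fails at a, so □q is false at c.

No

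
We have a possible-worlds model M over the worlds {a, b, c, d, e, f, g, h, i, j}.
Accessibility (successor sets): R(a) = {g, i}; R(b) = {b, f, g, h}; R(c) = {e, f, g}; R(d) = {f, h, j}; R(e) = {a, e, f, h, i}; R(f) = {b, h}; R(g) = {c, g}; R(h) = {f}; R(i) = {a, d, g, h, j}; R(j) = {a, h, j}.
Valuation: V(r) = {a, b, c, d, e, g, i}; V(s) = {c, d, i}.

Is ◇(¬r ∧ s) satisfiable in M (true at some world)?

Recall that ◇ψ holds at a world iff ψ holds at some accessible world.
Let φ = ◇(¬r ∧ s). Evaluate φ at each world:
  a (successors {g, i}): φ is false.
  b (successors {b, f, g, h}): φ is false.
  c (successors {e, f, g}): φ is false.
  d (successors {f, h, j}): φ is false.
  e (successors {a, e, f, h, i}): φ is false.
  f (successors {b, h}): φ is false.
  g (successors {c, g}): φ is false.
  h (successors {f}): φ is false.
  i (successors {a, d, g, h, j}): φ is false.
  j (successors {a, h, j}): φ is false.
For instance, at e:
  At e: ◇(¬r ∧ s) requires ¬r ∧ s at some successor in {a, e, f, h, i}.
    At a: ¬r ∧ s is false.
    At e: ¬r ∧ s is false.
    At f: ¬r ∧ s is false.
    At h: ¬r ∧ s is false.
    At i: ¬r ∧ s is false.
  So ◇(¬r ∧ s) is false at e.

No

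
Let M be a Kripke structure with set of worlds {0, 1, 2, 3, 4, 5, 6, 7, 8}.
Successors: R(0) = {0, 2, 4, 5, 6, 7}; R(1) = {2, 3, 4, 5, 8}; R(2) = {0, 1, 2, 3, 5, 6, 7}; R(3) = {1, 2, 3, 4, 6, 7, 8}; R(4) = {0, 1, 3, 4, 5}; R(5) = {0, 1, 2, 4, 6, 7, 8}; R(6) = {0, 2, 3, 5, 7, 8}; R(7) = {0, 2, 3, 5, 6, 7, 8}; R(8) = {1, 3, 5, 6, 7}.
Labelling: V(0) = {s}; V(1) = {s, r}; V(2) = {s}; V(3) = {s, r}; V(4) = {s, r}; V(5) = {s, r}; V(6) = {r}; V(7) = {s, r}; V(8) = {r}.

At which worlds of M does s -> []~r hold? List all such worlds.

6, 8

Let φ = s -> []~r. Evaluate φ at each world:
  0 (successors {0, 2, 4, 5, 6, 7}): φ is false.
  1 (successors {2, 3, 4, 5, 8}): φ is false.
  2 (successors {0, 1, 2, 3, 5, 6, 7}): φ is false.
  3 (successors {1, 2, 3, 4, 6, 7, 8}): φ is false.
  4 (successors {0, 1, 3, 4, 5}): φ is false.
  5 (successors {0, 1, 2, 4, 6, 7, 8}): φ is false.
  6 (successors {0, 2, 3, 5, 7, 8}): φ is true.
  7 (successors {0, 2, 3, 5, 6, 7, 8}): φ is false.
  8 (successors {1, 3, 5, 6, 7}): φ is true.
For instance, at 0:
  At 0: s is true, []~r is false, so s -> []~r is false.
    At 0: []~r requires ~r at every successor {0, 2, 4, 5, 6, 7}.
      ~r fails at 4, so []~r is false at 0.
Satisfying worlds: {6, 8}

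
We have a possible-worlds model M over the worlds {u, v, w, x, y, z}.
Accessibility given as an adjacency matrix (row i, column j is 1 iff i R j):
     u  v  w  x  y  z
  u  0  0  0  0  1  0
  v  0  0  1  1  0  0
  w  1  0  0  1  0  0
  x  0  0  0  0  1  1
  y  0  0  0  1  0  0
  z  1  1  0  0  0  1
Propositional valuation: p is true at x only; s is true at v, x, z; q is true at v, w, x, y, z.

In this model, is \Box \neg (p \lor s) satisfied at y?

No

At y: \Box \neg (p \lor s) requires \neg (p \lor s) at every successor {x}.
  \neg (p \lor s) fails at x, so \Box \neg (p \lor s) is false at y.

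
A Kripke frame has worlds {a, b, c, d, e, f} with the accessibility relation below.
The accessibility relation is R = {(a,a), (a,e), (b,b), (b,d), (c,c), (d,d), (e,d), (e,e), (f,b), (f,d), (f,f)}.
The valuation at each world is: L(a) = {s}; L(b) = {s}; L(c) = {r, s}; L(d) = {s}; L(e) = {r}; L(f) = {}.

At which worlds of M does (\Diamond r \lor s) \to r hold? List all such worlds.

c, e, f

Recall that \Diamond ψ holds at a world iff ψ holds at some accessible world.
Let φ = (\Diamond r \lor s) \to r. Evaluate φ at each world:
  a (successors {a, e}): φ is false.
  b (successors {b, d}): φ is false.
  c (successors {c}): φ is true.
  d (successors {d}): φ is false.
  e (successors {d, e}): φ is true.
  f (successors {b, d, f}): φ is true.
For instance, at d:
  At d: \Diamond r \lor s is true, r is false, so (\Diamond r \lor s) \to r is false.
    At d: \Diamond r is false, s is true, so \Diamond r \lor s is true.
      At d: \Diamond r requires r at some successor in {d}.
        At d: r is false.
      So \Diamond r is false at d.
Satisfying worlds: {c, e, f}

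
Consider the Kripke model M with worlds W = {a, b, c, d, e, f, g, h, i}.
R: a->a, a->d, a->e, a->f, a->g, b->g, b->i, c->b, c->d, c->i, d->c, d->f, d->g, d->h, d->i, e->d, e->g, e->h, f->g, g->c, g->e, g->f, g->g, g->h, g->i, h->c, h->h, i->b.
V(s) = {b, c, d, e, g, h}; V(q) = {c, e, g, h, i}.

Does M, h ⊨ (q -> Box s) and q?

At h: q -> Box s is true, q is true, so (q -> Box s) and q is true.
  At h: q is true, Box s is true, so q -> Box s is true.
    At h: Box s requires s at every successor {c, h}.
      At c: s is true.
      At h: s is true.
    So Box s is true at h.

Yes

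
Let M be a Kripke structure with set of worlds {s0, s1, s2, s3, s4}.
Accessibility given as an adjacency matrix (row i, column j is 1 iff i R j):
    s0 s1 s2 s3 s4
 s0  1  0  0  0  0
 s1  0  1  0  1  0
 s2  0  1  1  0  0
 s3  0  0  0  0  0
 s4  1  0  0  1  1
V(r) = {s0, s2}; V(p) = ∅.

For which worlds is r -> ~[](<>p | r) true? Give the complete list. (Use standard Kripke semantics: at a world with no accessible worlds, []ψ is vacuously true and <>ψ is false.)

s1, s2, s3, s4

Let φ = r -> ~[](<>p | r). Evaluate φ at each world:
  s0 (successors {s0}): φ is false.
  s1 (successors {s1, s3}): φ is true.
  s2 (successors {s1, s2}): φ is true.
  s3 (successors ∅): φ is true.
  s4 (successors {s0, s3, s4}): φ is true.
For instance, at s0:
  At s0: r is true, ~[](<>p | r) is false, so r -> ~[](<>p | r) is false.
    At s0: [](<>p | r) is true, so ~[](<>p | r) is false.
      At s0: [](<>p | r) requires <>p | r at every successor {s0}.
        At s0: <>p | r is true.
      So [](<>p | r) is true at s0.
Satisfying worlds: {s1, s2, s3, s4}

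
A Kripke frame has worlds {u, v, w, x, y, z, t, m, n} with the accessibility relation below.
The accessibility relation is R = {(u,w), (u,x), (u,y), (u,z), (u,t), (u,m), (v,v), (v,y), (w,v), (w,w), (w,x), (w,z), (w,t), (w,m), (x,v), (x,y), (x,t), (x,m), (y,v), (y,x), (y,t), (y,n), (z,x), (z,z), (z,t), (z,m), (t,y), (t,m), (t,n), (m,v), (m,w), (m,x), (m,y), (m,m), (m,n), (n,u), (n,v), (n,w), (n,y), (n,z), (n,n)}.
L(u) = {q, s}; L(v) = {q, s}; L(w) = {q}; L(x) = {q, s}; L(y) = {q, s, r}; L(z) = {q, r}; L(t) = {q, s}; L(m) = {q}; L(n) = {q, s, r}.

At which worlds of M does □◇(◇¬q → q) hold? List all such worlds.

u, v, w, x, y, z, t, m, n

Let φ = □◇(◇¬q → q). Evaluate φ at each world:
  u (successors {w, x, y, z, t, m}): φ is true.
  v (successors {v, y}): φ is true.
  w (successors {v, w, x, z, t, m}): φ is true.
  x (successors {v, y, t, m}): φ is true.
  y (successors {v, x, t, n}): φ is true.
  z (successors {x, z, t, m}): φ is true.
  t (successors {y, m, n}): φ is true.
  m (successors {v, w, x, y, m, n}): φ is true.
  n (successors {u, v, w, y, z, n}): φ is true.
For instance, at z:
  At z: □◇(◇¬q → q) requires ◇(◇¬q → q) at every successor {x, z, t, m}.
    At x: ◇(◇¬q → q) is true.
    At z: ◇(◇¬q → q) is true.
    At t: ◇(◇¬q → q) is true.
    At m: ◇(◇¬q → q) is true.
  So □◇(◇¬q → q) is true at z.
Satisfying worlds: {u, v, w, x, y, z, t, m, n}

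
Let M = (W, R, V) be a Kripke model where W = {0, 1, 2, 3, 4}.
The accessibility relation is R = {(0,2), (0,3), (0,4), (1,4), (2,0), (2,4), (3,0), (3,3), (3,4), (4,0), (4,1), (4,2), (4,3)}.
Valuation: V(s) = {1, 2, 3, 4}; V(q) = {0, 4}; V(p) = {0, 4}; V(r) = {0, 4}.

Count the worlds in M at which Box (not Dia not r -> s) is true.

5

Let φ = Box (not Dia not r -> s). Evaluate φ at each world:
  0 (successors {2, 3, 4}): φ is true.
  1 (successors {4}): φ is true.
  2 (successors {0, 4}): φ is true.
  3 (successors {0, 3, 4}): φ is true.
  4 (successors {0, 1, 2, 3}): φ is true.
For instance, at 2:
  At 2: Box (not Dia not r -> s) requires not Dia not r -> s at every successor {0, 4}.
      At 0: not Dia not r is false, s is false, so not Dia not r -> s is true.
      At 4: not Dia not r is false, s is true, so not Dia not r -> s is true.
  So Box (not Dia not r -> s) is true at 2.
Satisfying worlds: {0, 1, 2, 3, 4}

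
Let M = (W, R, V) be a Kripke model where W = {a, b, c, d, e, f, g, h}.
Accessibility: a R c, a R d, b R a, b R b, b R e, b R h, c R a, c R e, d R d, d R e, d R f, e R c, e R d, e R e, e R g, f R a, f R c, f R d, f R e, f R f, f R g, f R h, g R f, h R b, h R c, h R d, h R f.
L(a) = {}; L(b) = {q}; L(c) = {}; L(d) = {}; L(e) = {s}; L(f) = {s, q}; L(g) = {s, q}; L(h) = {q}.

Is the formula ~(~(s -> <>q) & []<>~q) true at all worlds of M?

Yes

Let φ = ~(~(s -> <>q) & []<>~q). Evaluate φ at each world:
  a (successors {c, d}): φ is true.
  b (successors {a, b, e, h}): φ is true.
  c (successors {a, e}): φ is true.
  d (successors {d, e, f}): φ is true.
  e (successors {c, d, e, g}): φ is true.
  f (successors {a, c, d, e, f, g, h}): φ is true.
  g (successors {f}): φ is true.
  h (successors {b, c, d, f}): φ is true.
For instance, at e:
  At e: ~(s -> <>q) & []<>~q is false, so ~(~(s -> <>q) & []<>~q) is true.
    At e: ~(s -> <>q) is false, []<>~q is false, so ~(s -> <>q) & []<>~q is false.
      At e: s -> <>q is true, so ~(s -> <>q) is false.
      At e: []<>~q requires <>~q at every successor {c, d, e, g}.
        <>~q fails at g, so []<>~q is false at e.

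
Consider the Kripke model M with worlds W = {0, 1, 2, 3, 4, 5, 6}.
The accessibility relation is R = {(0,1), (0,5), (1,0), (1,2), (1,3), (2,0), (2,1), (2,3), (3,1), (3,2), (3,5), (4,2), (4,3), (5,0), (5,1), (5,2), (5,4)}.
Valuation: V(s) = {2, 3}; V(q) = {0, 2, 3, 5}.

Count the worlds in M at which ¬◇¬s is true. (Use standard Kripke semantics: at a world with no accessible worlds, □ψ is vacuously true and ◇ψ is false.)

Let φ = ¬◇¬s. Evaluate φ at each world:
  0 (successors {1, 5}): φ is false.
  1 (successors {0, 2, 3}): φ is false.
  2 (successors {0, 1, 3}): φ is false.
  3 (successors {1, 2, 5}): φ is false.
  4 (successors {2, 3}): φ is true.
  5 (successors {0, 1, 2, 4}): φ is false.
  6 (successors ∅): φ is true.
For instance, at 0:
  At 0: ◇¬s is true, so ¬◇¬s is false.
    At 0: ◇¬s requires ¬s at some successor in {1, 5}.
      ¬s holds at 1, so ◇¬s is true at 0.
Satisfying worlds: {4, 6}

2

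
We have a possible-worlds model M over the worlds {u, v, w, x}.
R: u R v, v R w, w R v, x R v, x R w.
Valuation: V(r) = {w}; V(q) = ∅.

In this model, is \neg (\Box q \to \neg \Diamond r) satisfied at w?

No

At w: \Box q \to \neg \Diamond r is true, so \neg (\Box q \to \neg \Diamond r) is false.
  At w: \Box q is false, \neg \Diamond r is true, so \Box q \to \neg \Diamond r is true.
    At w: \Box q requires q at every successor {v}.
      q fails at v, so \Box q is false at w.
    At w: \Diamond r is false, so \neg \Diamond r is true.
      At w: \Diamond r requires r at some successor in {v}.
        At v: r is false.
      So \Diamond r is false at w.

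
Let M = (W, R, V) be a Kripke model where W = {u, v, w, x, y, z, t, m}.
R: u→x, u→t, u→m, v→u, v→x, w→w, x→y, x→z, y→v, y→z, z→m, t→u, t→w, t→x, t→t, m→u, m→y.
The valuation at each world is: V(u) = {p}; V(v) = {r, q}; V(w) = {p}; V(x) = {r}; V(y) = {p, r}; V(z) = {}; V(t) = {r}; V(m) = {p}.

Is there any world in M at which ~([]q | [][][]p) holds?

Recall that []ψ holds at a world iff ψ holds at every accessible world, and <>ψ holds iff ψ holds at some accessible world.
Let φ = ~([]q | [][][]p). Evaluate φ at each world:
  u (successors {x, t, m}): φ is true.
  v (successors {u, x}): φ is true.
  w (successors {w}): φ is false.
  x (successors {y, z}): φ is true.
  y (successors {v, z}): φ is true.
  z (successors {m}): φ is true.
  t (successors {u, w, x, t}): φ is true.
  m (successors {u, y}): φ is true.
Detail at u (witness):
  At u: []q | [][][]p is false, so ~([]q | [][][]p) is true.
    At u: []q is false, [][][]p is false, so []q | [][][]p is false.
      At u: []q requires q at every successor {x, t, m}.
        q fails at x, so []q is false at u.
      At u: [][][]p requires [][]p at every successor {x, t, m}.
        [][]p fails at x, so [][][]p is false at u.

Yes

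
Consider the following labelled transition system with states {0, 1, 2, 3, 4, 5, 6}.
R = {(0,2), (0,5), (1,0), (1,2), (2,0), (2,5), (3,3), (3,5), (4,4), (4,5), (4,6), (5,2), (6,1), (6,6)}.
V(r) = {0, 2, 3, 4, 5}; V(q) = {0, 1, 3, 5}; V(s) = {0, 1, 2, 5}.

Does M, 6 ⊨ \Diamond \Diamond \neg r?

Yes

Recall that \Diamond ψ holds at a world iff ψ holds at some accessible world.
At 6: \Diamond \Diamond \neg r requires \Diamond \neg r at some successor in {1, 6}.
  \Diamond \neg r holds at 6, so \Diamond \Diamond \neg r is true at 6.
    At 6: \Diamond \neg r requires \neg r at some successor in {1, 6}.
      \neg r holds at 1, so \Diamond \neg r is true at 6.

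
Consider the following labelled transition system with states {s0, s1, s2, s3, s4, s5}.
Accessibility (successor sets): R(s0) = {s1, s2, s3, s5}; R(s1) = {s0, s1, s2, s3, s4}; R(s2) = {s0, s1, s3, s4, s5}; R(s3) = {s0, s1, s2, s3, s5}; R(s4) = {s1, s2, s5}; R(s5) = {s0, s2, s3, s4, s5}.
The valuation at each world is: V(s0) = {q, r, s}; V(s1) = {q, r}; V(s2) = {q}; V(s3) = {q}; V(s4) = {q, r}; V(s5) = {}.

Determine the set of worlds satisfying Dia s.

Let φ = Dia s. Evaluate φ at each world:
  s0 (successors {s1, s2, s3, s5}): φ is false.
  s1 (successors {s0, s1, s2, s3, s4}): φ is true.
  s2 (successors {s0, s1, s3, s4, s5}): φ is true.
  s3 (successors {s0, s1, s2, s3, s5}): φ is true.
  s4 (successors {s1, s2, s5}): φ is false.
  s5 (successors {s0, s2, s3, s4, s5}): φ is true.
For instance, at s1:
  At s1: Dia s requires s at some successor in {s0, s1, s2, s3, s4}.
    s holds at s0, so Dia s is true at s1.
Satisfying worlds: {s1, s2, s3, s5}

s1, s2, s3, s5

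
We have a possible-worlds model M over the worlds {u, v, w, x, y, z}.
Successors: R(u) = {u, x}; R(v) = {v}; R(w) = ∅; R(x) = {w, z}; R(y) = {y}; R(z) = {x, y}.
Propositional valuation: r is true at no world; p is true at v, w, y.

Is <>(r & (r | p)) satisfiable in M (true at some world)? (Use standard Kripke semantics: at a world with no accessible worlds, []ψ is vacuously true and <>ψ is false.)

No

Let φ = <>(r & (r | p)). Evaluate φ at each world:
  u (successors {u, x}): φ is false.
  v (successors {v}): φ is false.
  w (successors ∅): φ is false.
  x (successors {w, z}): φ is false.
  y (successors {y}): φ is false.
  z (successors {x, y}): φ is false.
For instance, at v:
  At v: <>(r & (r | p)) requires r & (r | p) at some successor in {v}.
    At v: r & (r | p) is false.
  So <>(r & (r | p)) is false at v.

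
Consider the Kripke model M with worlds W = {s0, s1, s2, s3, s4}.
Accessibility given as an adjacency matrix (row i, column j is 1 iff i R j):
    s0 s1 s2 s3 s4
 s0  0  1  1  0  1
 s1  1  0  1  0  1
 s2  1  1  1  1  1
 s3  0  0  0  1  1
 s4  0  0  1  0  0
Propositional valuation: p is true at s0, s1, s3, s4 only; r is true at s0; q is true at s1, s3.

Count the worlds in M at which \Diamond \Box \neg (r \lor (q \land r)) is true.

Recall that \Box ψ holds at a world iff ψ holds at every accessible world, and \Diamond ψ holds iff ψ holds at some accessible world.
Let φ = \Diamond \Box \neg (r \lor (q \land r)). Evaluate φ at each world:
  s0 (successors {s1, s2, s4}): φ is true.
  s1 (successors {s0, s2, s4}): φ is true.
  s2 (successors {s0, s1, s2, s3, s4}): φ is true.
  s3 (successors {s3, s4}): φ is true.
  s4 (successors {s2}): φ is false.
For instance, at s4:
  At s4: \Diamond \Box \neg (r \lor (q \land r)) requires \Box \neg (r \lor (q \land r)) at some successor in {s2}.
    At s2: \Box \neg (r \lor (q \land r)) is false.
  So \Diamond \Box \neg (r \lor (q \land r)) is false at s4.
Satisfying worlds: {s0, s1, s2, s3}

4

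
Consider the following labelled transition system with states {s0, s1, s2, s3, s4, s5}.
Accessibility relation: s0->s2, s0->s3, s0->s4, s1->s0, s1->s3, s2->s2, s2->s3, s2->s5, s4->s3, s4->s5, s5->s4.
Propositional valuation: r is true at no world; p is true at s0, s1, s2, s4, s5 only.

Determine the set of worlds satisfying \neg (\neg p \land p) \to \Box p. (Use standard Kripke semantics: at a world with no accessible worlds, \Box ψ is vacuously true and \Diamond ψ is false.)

s3, s5

Let φ = \neg (\neg p \land p) \to \Box p. Evaluate φ at each world:
  s0 (successors {s2, s3, s4}): φ is false.
  s1 (successors {s0, s3}): φ is false.
  s2 (successors {s2, s3, s5}): φ is false.
  s3 (successors ∅): φ is true.
  s4 (successors {s3, s5}): φ is false.
  s5 (successors {s4}): φ is true.
For instance, at s4:
  At s4: \neg (\neg p \land p) is true, \Box p is false, so \neg (\neg p \land p) \to \Box p is false.
    At s4: \Box p requires p at every successor {s3, s5}.
      p fails at s3, so \Box p is false at s4.
Satisfying worlds: {s3, s5}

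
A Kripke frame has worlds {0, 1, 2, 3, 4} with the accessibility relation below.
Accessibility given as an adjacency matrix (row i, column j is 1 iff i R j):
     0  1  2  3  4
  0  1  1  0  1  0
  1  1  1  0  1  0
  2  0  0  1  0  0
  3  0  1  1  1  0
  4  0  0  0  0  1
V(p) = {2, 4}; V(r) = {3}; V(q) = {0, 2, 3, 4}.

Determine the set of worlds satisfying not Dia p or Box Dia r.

0, 1

Let φ = not Dia p or Box Dia r. Evaluate φ at each world:
  0 (successors {0, 1, 3}): φ is true.
  1 (successors {0, 1, 3}): φ is true.
  2 (successors {2}): φ is false.
  3 (successors {1, 2, 3}): φ is false.
  4 (successors {4}): φ is false.
For instance, at 3:
  At 3: not Dia p is false, Box Dia r is false, so not Dia p or Box Dia r is false.
    At 3: Dia p is true, so not Dia p is false.
      At 3: Dia p requires p at some successor in {1, 2, 3}.
        p holds at 2, so Dia p is true at 3.
    At 3: Box Dia r requires Dia r at every successor {1, 2, 3}.
      Dia r fails at 2, so Box Dia r is false at 3.
Satisfying worlds: {0, 1}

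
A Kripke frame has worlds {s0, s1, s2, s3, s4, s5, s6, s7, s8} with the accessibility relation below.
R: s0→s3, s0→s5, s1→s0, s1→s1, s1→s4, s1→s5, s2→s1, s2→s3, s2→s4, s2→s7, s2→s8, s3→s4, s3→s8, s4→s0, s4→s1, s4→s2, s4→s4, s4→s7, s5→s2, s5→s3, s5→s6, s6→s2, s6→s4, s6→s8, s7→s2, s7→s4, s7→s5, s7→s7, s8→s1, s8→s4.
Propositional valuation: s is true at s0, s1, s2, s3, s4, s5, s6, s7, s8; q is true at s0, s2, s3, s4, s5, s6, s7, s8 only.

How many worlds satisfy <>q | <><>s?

Recall that <>ψ holds at a world iff ψ holds at some accessible world.
Let φ = <>q | <><>s. Evaluate φ at each world:
  s0 (successors {s3, s5}): φ is true.
  s1 (successors {s0, s1, s4, s5}): φ is true.
  s2 (successors {s1, s3, s4, s7, s8}): φ is true.
  s3 (successors {s4, s8}): φ is true.
  s4 (successors {s0, s1, s2, s4, s7}): φ is true.
  s5 (successors {s2, s3, s6}): φ is true.
  s6 (successors {s2, s4, s8}): φ is true.
  s7 (successors {s2, s4, s5, s7}): φ is true.
  s8 (successors {s1, s4}): φ is true.
For instance, at s6:
  At s6: <>q is true, <><>s is true, so <>q | <><>s is true.
    At s6: <>q requires q at some successor in {s2, s4, s8}.
      q holds at s2, so <>q is true at s6.
    At s6: <><>s requires <>s at some successor in {s2, s4, s8}.
      <>s holds at s2, so <><>s is true at s6.
Satisfying worlds: {s0, s1, s2, s3, s4, s5, s6, s7, s8}

9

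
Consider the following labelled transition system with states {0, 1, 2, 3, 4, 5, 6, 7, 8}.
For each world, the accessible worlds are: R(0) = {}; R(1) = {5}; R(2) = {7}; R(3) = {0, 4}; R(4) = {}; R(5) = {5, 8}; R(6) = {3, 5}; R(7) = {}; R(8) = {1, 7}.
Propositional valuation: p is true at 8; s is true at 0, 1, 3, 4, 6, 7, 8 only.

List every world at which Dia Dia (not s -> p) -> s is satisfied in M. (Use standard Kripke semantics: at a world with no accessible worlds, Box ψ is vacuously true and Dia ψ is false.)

Recall that Dia ψ holds at a world iff ψ holds at some accessible world.
Let φ = Dia Dia (not s -> p) -> s. Evaluate φ at each world:
  0 (successors ∅): φ is true.
  1 (successors {5}): φ is true.
  2 (successors {7}): φ is true.
  3 (successors {0, 4}): φ is true.
  4 (successors ∅): φ is true.
  5 (successors {5, 8}): φ is false.
  6 (successors {3, 5}): φ is true.
  7 (successors ∅): φ is true.
  8 (successors {1, 7}): φ is true.
For instance, at 3:
  At 3: Dia Dia (not s -> p) is false, s is true, so Dia Dia (not s -> p) -> s is true.
    At 3: Dia Dia (not s -> p) requires Dia (not s -> p) at some successor in {0, 4}.
      At 0: Dia (not s -> p) is false.
      At 4: Dia (not s -> p) is false.
    So Dia Dia (not s -> p) is false at 3.
Satisfying worlds: {0, 1, 2, 3, 4, 6, 7, 8}

0, 1, 2, 3, 4, 6, 7, 8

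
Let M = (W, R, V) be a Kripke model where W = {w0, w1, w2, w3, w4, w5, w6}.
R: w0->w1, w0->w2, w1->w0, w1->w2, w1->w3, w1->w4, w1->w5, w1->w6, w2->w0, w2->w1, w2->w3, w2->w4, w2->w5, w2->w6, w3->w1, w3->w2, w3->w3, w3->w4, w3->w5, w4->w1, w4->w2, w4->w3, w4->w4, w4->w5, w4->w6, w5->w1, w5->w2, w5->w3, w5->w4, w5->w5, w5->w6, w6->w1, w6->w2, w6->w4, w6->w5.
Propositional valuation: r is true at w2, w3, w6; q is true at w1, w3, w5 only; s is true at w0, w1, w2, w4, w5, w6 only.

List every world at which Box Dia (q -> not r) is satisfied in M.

w0, w1, w2, w3, w4, w5, w6

Recall that Box ψ holds at a world iff ψ holds at every accessible world, and Dia ψ holds iff ψ holds at some accessible world.
Let φ = Box Dia (q -> not r). Evaluate φ at each world:
  w0 (successors {w1, w2}): φ is true.
  w1 (successors {w0, w2, w3, w4, w5, w6}): φ is true.
  w2 (successors {w0, w1, w3, w4, w5, w6}): φ is true.
  w3 (successors {w1, w2, w3, w4, w5}): φ is true.
  w4 (successors {w1, w2, w3, w4, w5, w6}): φ is true.
  w5 (successors {w1, w2, w3, w4, w5, w6}): φ is true.
  w6 (successors {w1, w2, w4, w5}): φ is true.
For instance, at w5:
  At w5: Box Dia (q -> not r) requires Dia (q -> not r) at every successor {w1, w2, w3, w4, w5, w6}.
    At w1: Dia (q -> not r) is true.
    At w2: Dia (q -> not r) is true.
    At w3: Dia (q -> not r) is true.
    At w4: Dia (q -> not r) is true.
    At w5: Dia (q -> not r) is true.
    At w6: Dia (q -> not r) is true.
  So Box Dia (q -> not r) is true at w5.
Satisfying worlds: {w0, w1, w2, w3, w4, w5, w6}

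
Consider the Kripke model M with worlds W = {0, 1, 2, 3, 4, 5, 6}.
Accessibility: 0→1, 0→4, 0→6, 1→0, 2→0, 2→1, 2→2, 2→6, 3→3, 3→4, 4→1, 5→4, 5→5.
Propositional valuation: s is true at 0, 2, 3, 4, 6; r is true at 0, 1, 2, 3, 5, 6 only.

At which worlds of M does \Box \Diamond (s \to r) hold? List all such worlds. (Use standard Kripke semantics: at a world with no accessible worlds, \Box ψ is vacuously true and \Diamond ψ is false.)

Let φ = \Box \Diamond (s \to r). Evaluate φ at each world:
  0 (successors {1, 4, 6}): φ is false.
  1 (successors {0}): φ is true.
  2 (successors {0, 1, 2, 6}): φ is false.
  3 (successors {3, 4}): φ is true.
  4 (successors {1}): φ is true.
  5 (successors {4, 5}): φ is true.
  6 (successors ∅): φ is true.
For instance, at 2:
  At 2: \Box \Diamond (s \to r) requires \Diamond (s \to r) at every successor {0, 1, 2, 6}.
    \Diamond (s \to r) fails at 6, so \Box \Diamond (s \to r) is false at 2.
      At 6: no accessible worlds, so \Diamond (s \to r) is false.
Satisfying worlds: {1, 3, 4, 5, 6}

1, 3, 4, 5, 6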